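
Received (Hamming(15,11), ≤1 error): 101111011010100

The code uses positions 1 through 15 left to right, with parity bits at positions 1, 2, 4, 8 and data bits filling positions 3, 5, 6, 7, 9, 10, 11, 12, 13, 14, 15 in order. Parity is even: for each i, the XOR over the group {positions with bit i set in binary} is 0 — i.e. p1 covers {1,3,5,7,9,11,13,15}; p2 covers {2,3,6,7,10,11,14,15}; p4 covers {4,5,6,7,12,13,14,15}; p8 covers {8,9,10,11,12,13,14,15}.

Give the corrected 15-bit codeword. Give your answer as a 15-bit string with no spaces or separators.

s1 (pos 1,3,5,7,9,11,13,15): 1⊕1⊕1⊕0⊕1⊕1⊕1⊕0 = 0
s2 (pos 2,3,6,7,10,11,14,15): 0⊕1⊕1⊕0⊕0⊕1⊕0⊕0 = 1
s4 (pos 4,5,6,7,12,13,14,15): 1⊕1⊕1⊕0⊕0⊕1⊕0⊕0 = 0
s8 (pos 8,9,10,11,12,13,14,15): 1⊕1⊕0⊕1⊕0⊕1⊕0⊕0 = 0
Syndrome s8…s1 = 0010 → error at position 2.
Flip position 2: 101111011010100 → 111111011010100

111111011010100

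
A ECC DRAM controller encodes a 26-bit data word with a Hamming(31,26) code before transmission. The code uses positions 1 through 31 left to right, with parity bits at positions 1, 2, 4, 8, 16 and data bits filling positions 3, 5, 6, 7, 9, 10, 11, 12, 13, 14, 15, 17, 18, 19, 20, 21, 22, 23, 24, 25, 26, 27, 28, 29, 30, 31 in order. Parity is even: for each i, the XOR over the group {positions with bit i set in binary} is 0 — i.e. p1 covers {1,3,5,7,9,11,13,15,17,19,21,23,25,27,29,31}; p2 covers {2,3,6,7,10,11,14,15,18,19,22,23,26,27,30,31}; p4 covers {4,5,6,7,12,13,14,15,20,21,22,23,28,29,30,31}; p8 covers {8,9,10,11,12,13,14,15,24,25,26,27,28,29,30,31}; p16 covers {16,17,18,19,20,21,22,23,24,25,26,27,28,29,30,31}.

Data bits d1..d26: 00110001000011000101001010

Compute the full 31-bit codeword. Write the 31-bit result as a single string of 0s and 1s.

0000011000010000011000101001010

Place data at non-parity positions: p1 p2 0 p4 0 1 1 p8 0 0 0 1 0 0 0 p16 0 1 1 0 0 0 1 0 1 0 0 1 0 1 0
p1 (pos 1,3,5,7,9,11,13,15,17,19,21,23,25,27,29,31): XOR of data positions = 0⊕0⊕1⊕0⊕0⊕0⊕0⊕0⊕1⊕0⊕1⊕1⊕0⊕0⊕0 = 0
p2 (pos 2,3,6,7,10,11,14,15,18,19,22,23,26,27,30,31): XOR of data positions = 0⊕1⊕1⊕0⊕0⊕0⊕0⊕1⊕1⊕0⊕1⊕0⊕0⊕1⊕0 = 0
p4 (pos 4,5,6,7,12,13,14,15,20,21,22,23,28,29,30,31): XOR of data positions = 0⊕1⊕1⊕1⊕0⊕0⊕0⊕0⊕0⊕0⊕1⊕1⊕0⊕1⊕0 = 0
p8 (pos 8,9,10,11,12,13,14,15,24,25,26,27,28,29,30,31): XOR of data positions = 0⊕0⊕0⊕1⊕0⊕0⊕0⊕0⊕1⊕0⊕0⊕1⊕0⊕1⊕0 = 0
p16 (pos 16,17,18,19,20,21,22,23,24,25,26,27,28,29,30,31): XOR of data positions = 0⊕1⊕1⊕0⊕0⊕0⊕1⊕0⊕1⊕0⊕0⊕1⊕0⊕1⊕0 = 0
Codeword: 0000011000010000011000101001010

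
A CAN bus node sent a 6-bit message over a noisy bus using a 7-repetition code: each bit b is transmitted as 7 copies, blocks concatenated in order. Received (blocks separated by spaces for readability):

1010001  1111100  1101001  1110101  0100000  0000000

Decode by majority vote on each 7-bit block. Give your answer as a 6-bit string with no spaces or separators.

011100

Block 1 (1010001): 3 ones → 0
Block 2 (1111100): 5 ones → 1
Block 3 (1101001): 4 ones → 1
Block 4 (1110101): 5 ones → 1
Block 5 (0100000): 1 one → 0
Block 6 (0000000): 0 ones → 0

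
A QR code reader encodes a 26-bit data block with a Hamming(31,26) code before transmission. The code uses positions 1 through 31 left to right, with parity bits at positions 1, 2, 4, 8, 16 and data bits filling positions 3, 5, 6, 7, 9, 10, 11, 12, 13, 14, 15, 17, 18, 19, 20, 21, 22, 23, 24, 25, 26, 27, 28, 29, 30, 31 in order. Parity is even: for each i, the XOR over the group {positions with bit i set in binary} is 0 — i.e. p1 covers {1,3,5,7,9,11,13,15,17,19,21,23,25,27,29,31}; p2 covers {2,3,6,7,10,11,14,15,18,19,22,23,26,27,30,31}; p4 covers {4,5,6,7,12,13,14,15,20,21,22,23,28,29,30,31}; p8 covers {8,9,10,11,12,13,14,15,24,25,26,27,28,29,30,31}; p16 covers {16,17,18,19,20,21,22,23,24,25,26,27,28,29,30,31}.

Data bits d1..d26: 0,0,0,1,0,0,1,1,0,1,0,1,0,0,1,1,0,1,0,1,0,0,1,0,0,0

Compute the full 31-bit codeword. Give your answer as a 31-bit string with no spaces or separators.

0001001100110100100110101001000

Place data at non-parity positions: p1 p2 0 p4 0 0 1 p8 0 0 1 1 0 1 0 p16 1 0 0 1 1 0 1 0 1 0 0 1 0 0 0
p1 (pos 1,3,5,7,9,11,13,15,17,19,21,23,25,27,29,31): XOR of data positions = 0⊕0⊕1⊕0⊕1⊕0⊕0⊕1⊕0⊕1⊕1⊕1⊕0⊕0⊕0 = 0
p2 (pos 2,3,6,7,10,11,14,15,18,19,22,23,26,27,30,31): XOR of data positions = 0⊕0⊕1⊕0⊕1⊕1⊕0⊕0⊕0⊕0⊕1⊕0⊕0⊕0⊕0 = 0
p4 (pos 4,5,6,7,12,13,14,15,20,21,22,23,28,29,30,31): XOR of data positions = 0⊕0⊕1⊕1⊕0⊕1⊕0⊕1⊕1⊕0⊕1⊕1⊕0⊕0⊕0 = 1
p8 (pos 8,9,10,11,12,13,14,15,24,25,26,27,28,29,30,31): XOR of data positions = 0⊕0⊕1⊕1⊕0⊕1⊕0⊕0⊕1⊕0⊕0⊕1⊕0⊕0⊕0 = 1
p16 (pos 16,17,18,19,20,21,22,23,24,25,26,27,28,29,30,31): XOR of data positions = 1⊕0⊕0⊕1⊕1⊕0⊕1⊕0⊕1⊕0⊕0⊕1⊕0⊕0⊕0 = 0
Codeword: 0001001100110100100110101001000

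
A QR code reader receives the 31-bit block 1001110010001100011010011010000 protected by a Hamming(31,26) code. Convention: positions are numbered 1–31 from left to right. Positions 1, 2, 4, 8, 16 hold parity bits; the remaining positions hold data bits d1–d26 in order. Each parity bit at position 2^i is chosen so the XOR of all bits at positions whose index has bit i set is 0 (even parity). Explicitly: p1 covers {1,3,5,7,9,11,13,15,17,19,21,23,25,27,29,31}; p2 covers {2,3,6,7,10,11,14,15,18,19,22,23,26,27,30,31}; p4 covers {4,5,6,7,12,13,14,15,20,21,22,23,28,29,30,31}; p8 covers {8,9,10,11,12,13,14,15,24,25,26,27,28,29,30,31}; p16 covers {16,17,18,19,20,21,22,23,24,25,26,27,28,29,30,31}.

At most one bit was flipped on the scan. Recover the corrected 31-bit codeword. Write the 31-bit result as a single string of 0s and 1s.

s1 (pos 1,3,5,7,9,11,13,15,17,19,21,23,25,27,29,31): 1⊕0⊕1⊕0⊕1⊕0⊕1⊕0⊕0⊕1⊕1⊕0⊕1⊕1⊕0⊕0 = 0
s2 (pos 2,3,6,7,10,11,14,15,18,19,22,23,26,27,30,31): 0⊕0⊕1⊕0⊕0⊕0⊕1⊕0⊕1⊕1⊕0⊕0⊕0⊕1⊕0⊕0 = 1
s4 (pos 4,5,6,7,12,13,14,15,20,21,22,23,28,29,30,31): 1⊕1⊕1⊕0⊕0⊕1⊕1⊕0⊕0⊕1⊕0⊕0⊕0⊕0⊕0⊕0 = 0
s8 (pos 8,9,10,11,12,13,14,15,24,25,26,27,28,29,30,31): 0⊕1⊕0⊕0⊕0⊕1⊕1⊕0⊕1⊕1⊕0⊕1⊕0⊕0⊕0⊕0 = 0
s16 (pos 16,17,18,19,20,21,22,23,24,25,26,27,28,29,30,31): 0⊕0⊕1⊕1⊕0⊕1⊕0⊕0⊕1⊕1⊕0⊕1⊕0⊕0⊕0⊕0 = 0
Syndrome s16…s1 = 00010 → error at position 2.
Flip position 2: 1001110010001100011010011010000 → 1101110010001100011010011010000

1101110010001100011010011010000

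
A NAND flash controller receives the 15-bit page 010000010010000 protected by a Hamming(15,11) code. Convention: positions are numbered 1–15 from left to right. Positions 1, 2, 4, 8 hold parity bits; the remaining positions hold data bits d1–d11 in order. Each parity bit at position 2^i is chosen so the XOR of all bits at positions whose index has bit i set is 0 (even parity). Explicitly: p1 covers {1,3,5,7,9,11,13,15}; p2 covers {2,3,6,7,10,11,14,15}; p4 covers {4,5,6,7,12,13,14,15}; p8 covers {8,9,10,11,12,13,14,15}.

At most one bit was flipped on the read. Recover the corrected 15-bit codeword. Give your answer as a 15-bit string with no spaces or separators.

s1 (pos 1,3,5,7,9,11,13,15): 0⊕0⊕0⊕0⊕0⊕1⊕0⊕0 = 1
s2 (pos 2,3,6,7,10,11,14,15): 1⊕0⊕0⊕0⊕0⊕1⊕0⊕0 = 0
s4 (pos 4,5,6,7,12,13,14,15): 0⊕0⊕0⊕0⊕0⊕0⊕0⊕0 = 0
s8 (pos 8,9,10,11,12,13,14,15): 1⊕0⊕0⊕1⊕0⊕0⊕0⊕0 = 0
Syndrome s8…s1 = 0001 → error at position 1.
Flip position 1: 010000010010000 → 110000010010000

110000010010000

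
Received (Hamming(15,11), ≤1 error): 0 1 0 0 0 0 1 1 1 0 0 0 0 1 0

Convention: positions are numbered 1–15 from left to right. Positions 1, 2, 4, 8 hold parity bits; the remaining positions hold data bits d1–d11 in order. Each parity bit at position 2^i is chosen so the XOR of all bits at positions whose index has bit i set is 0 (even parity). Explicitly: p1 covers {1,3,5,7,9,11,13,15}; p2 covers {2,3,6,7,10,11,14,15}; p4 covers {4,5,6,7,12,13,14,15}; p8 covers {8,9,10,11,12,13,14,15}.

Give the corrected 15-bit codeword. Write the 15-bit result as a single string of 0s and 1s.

s1 (pos 1,3,5,7,9,11,13,15): 0⊕0⊕0⊕1⊕1⊕0⊕0⊕0 = 0
s2 (pos 2,3,6,7,10,11,14,15): 1⊕0⊕0⊕1⊕0⊕0⊕1⊕0 = 1
s4 (pos 4,5,6,7,12,13,14,15): 0⊕0⊕0⊕1⊕0⊕0⊕1⊕0 = 0
s8 (pos 8,9,10,11,12,13,14,15): 1⊕1⊕0⊕0⊕0⊕0⊕1⊕0 = 1
Syndrome s8…s1 = 1010 → error at position 10.
Flip position 10: 010000111000010 → 010000111100010

010000111100010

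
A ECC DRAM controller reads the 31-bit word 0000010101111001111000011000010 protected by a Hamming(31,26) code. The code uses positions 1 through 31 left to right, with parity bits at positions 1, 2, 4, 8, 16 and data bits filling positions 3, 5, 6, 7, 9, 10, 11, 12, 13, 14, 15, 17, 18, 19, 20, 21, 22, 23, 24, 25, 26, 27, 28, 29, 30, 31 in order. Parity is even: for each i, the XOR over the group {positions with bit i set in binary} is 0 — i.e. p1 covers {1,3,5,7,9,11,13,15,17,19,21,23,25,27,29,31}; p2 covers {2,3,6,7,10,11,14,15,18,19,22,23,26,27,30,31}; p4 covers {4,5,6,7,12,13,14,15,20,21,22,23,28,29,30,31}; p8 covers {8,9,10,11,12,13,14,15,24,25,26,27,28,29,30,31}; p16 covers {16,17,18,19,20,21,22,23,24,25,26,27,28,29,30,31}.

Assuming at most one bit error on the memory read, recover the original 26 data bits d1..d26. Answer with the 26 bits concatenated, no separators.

00100111100011000011000010

s1 (pos 1,3,5,7,9,11,13,15,17,19,21,23,25,27,29,31): 0⊕0⊕0⊕0⊕0⊕1⊕1⊕0⊕1⊕1⊕0⊕0⊕1⊕0⊕0⊕0 = 1
s2 (pos 2,3,6,7,10,11,14,15,18,19,22,23,26,27,30,31): 0⊕0⊕1⊕0⊕1⊕1⊕0⊕0⊕1⊕1⊕0⊕0⊕0⊕0⊕1⊕0 = 0
s4 (pos 4,5,6,7,12,13,14,15,20,21,22,23,28,29,30,31): 0⊕0⊕1⊕0⊕1⊕1⊕0⊕0⊕0⊕0⊕0⊕0⊕0⊕0⊕1⊕0 = 0
s8 (pos 8,9,10,11,12,13,14,15,24,25,26,27,28,29,30,31): 1⊕0⊕1⊕1⊕1⊕1⊕0⊕0⊕1⊕1⊕0⊕0⊕0⊕0⊕1⊕0 = 0
s16 (pos 16,17,18,19,20,21,22,23,24,25,26,27,28,29,30,31): 1⊕1⊕1⊕1⊕0⊕0⊕0⊕0⊕1⊕1⊕0⊕0⊕0⊕0⊕1⊕0 = 1
Syndrome s16…s1 = 10001 → error at position 17.
Flip position 17: 0000010101111001111000011000010 → 0000010101111001011000011000010
Read data bits from positions 3,5,6,7,9,10,11,12,13,14,15,17,18,19,20,21,22,23,24,25,26,27,28,29,30,31: 00100111100011000011000010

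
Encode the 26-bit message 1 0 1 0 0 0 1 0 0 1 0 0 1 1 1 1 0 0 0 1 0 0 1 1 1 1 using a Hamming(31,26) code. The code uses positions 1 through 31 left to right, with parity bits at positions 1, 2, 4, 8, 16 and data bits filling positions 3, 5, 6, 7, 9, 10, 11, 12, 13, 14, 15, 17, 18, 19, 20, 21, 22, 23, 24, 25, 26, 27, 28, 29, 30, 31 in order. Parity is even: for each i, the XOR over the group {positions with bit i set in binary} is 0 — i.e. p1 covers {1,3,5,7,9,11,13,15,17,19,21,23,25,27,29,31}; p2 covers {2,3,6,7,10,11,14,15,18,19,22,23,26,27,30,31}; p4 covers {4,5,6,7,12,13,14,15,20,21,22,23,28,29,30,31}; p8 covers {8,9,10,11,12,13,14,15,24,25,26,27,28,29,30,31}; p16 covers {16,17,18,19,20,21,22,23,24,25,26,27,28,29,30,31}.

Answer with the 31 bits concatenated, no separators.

1010010100100101011110001001111

Place data at non-parity positions: p1 p2 1 p4 0 1 0 p8 0 0 1 0 0 1 0 p16 0 1 1 1 1 0 0 0 1 0 0 1 1 1 1
p1 (pos 1,3,5,7,9,11,13,15,17,19,21,23,25,27,29,31): XOR of data positions = 1⊕0⊕0⊕0⊕1⊕0⊕0⊕0⊕1⊕1⊕0⊕1⊕0⊕1⊕1 = 1
p2 (pos 2,3,6,7,10,11,14,15,18,19,22,23,26,27,30,31): XOR of data positions = 1⊕1⊕0⊕0⊕1⊕1⊕0⊕1⊕1⊕0⊕0⊕0⊕0⊕1⊕1 = 0
p4 (pos 4,5,6,7,12,13,14,15,20,21,22,23,28,29,30,31): XOR of data positions = 0⊕1⊕0⊕0⊕0⊕1⊕0⊕1⊕1⊕0⊕0⊕1⊕1⊕1⊕1 = 0
p8 (pos 8,9,10,11,12,13,14,15,24,25,26,27,28,29,30,31): XOR of data positions = 0⊕0⊕1⊕0⊕0⊕1⊕0⊕0⊕1⊕0⊕0⊕1⊕1⊕1⊕1 = 1
p16 (pos 16,17,18,19,20,21,22,23,24,25,26,27,28,29,30,31): XOR of data positions = 0⊕1⊕1⊕1⊕1⊕0⊕0⊕0⊕1⊕0⊕0⊕1⊕1⊕1⊕1 = 1
Codeword: 1010010100100101011110001001111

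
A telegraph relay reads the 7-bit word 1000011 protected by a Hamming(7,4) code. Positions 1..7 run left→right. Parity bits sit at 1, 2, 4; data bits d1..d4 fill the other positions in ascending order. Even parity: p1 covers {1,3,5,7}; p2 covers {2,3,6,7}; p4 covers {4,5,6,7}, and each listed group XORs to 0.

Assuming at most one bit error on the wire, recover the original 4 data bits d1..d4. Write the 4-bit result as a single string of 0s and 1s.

s1 (pos 1,3,5,7): 1⊕0⊕0⊕1 = 0
s2 (pos 2,3,6,7): 0⊕0⊕1⊕1 = 0
s4 (pos 4,5,6,7): 0⊕0⊕1⊕1 = 0
Syndrome s4…s1 = 000 → no error.
Read data bits from positions 3,5,6,7: 0011

0011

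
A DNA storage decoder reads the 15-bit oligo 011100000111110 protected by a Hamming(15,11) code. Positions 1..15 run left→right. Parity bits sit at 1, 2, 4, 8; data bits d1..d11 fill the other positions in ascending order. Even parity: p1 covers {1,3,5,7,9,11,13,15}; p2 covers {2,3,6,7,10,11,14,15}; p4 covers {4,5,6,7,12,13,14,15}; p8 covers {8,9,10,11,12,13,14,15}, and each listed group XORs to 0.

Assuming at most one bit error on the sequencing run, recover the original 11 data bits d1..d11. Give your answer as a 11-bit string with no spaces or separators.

10000101110

s1 (pos 1,3,5,7,9,11,13,15): 0⊕1⊕0⊕0⊕0⊕1⊕1⊕0 = 1
s2 (pos 2,3,6,7,10,11,14,15): 1⊕1⊕0⊕0⊕1⊕1⊕1⊕0 = 1
s4 (pos 4,5,6,7,12,13,14,15): 1⊕0⊕0⊕0⊕1⊕1⊕1⊕0 = 0
s8 (pos 8,9,10,11,12,13,14,15): 0⊕0⊕1⊕1⊕1⊕1⊕1⊕0 = 1
Syndrome s8…s1 = 1011 → error at position 11.
Flip position 11: 011100000111110 → 011100000101110
Read data bits from positions 3,5,6,7,9,10,11,12,13,14,15: 10000101110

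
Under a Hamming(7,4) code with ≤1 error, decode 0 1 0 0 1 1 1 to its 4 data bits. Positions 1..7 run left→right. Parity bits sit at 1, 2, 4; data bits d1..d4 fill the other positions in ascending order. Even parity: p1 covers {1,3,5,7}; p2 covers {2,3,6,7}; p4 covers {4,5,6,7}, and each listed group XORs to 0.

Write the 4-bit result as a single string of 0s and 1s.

0101

s1 (pos 1,3,5,7): 0⊕0⊕1⊕1 = 0
s2 (pos 2,3,6,7): 1⊕0⊕1⊕1 = 1
s4 (pos 4,5,6,7): 0⊕1⊕1⊕1 = 1
Syndrome s4…s1 = 110 → error at position 6.
Flip position 6: 0100111 → 0100101
Read data bits from positions 3,5,6,7: 0101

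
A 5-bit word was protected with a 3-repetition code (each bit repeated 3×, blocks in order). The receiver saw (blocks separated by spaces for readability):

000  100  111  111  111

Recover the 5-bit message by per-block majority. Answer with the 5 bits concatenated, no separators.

00111

Block 1 (000): 0 ones → 0
Block 2 (100): 1 one → 0
Block 3 (111): 3 ones → 1
Block 4 (111): 3 ones → 1
Block 5 (111): 3 ones → 1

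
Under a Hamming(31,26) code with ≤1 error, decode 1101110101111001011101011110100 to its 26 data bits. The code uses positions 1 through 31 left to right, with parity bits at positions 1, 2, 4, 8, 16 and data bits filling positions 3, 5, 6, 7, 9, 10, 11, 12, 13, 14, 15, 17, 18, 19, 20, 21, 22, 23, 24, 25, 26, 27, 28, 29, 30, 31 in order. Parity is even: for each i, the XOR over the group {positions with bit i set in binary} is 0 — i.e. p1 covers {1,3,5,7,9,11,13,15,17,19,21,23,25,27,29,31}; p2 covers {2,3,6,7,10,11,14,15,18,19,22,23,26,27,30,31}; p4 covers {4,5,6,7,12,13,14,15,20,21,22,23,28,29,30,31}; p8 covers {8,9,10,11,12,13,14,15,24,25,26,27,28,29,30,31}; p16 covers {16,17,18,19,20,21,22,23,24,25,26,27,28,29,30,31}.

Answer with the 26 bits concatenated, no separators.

s1 (pos 1,3,5,7,9,11,13,15,17,19,21,23,25,27,29,31): 1⊕0⊕1⊕0⊕0⊕1⊕1⊕0⊕0⊕1⊕0⊕0⊕1⊕1⊕1⊕0 = 0
s2 (pos 2,3,6,7,10,11,14,15,18,19,22,23,26,27,30,31): 1⊕0⊕1⊕0⊕1⊕1⊕0⊕0⊕1⊕1⊕1⊕0⊕1⊕1⊕0⊕0 = 1
s4 (pos 4,5,6,7,12,13,14,15,20,21,22,23,28,29,30,31): 1⊕1⊕1⊕0⊕1⊕1⊕0⊕0⊕1⊕0⊕1⊕0⊕0⊕1⊕0⊕0 = 0
s8 (pos 8,9,10,11,12,13,14,15,24,25,26,27,28,29,30,31): 1⊕0⊕1⊕1⊕1⊕1⊕0⊕0⊕1⊕1⊕1⊕1⊕0⊕1⊕0⊕0 = 0
s16 (pos 16,17,18,19,20,21,22,23,24,25,26,27,28,29,30,31): 1⊕0⊕1⊕1⊕1⊕0⊕1⊕0⊕1⊕1⊕1⊕1⊕0⊕1⊕0⊕0 = 0
Syndrome s16…s1 = 00010 → error at position 2.
Flip position 2: 1101110101111001011101011110100 → 1001110101111001011101011110100
Read data bits from positions 3,5,6,7,9,10,11,12,13,14,15,17,18,19,20,21,22,23,24,25,26,27,28,29,30,31: 01100111100011101011110100

01100111100011101011110100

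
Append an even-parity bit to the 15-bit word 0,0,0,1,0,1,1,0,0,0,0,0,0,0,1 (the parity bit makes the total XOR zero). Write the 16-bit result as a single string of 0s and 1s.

XOR of the 15 data bits: 0⊕0⊕0⊕1⊕0⊕1⊕1⊕0⊕0⊕0⊕0⊕0⊕0⊕0⊕1 = 0
Parity bit = 0 (so all 16 bits XOR to 0).

0001011000000010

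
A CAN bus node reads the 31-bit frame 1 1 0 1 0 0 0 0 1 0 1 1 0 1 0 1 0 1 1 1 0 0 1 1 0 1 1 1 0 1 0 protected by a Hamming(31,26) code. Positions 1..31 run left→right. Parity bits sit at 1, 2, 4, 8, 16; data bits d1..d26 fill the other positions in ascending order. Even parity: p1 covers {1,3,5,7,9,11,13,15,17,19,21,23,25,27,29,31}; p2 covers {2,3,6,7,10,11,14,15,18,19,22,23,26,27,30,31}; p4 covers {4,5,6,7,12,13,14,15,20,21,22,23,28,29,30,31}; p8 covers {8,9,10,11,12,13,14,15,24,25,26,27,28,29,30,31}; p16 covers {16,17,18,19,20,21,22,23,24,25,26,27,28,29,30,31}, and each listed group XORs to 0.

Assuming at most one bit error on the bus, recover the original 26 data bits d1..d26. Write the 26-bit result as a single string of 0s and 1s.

00001011000011100110111010

s1 (pos 1,3,5,7,9,11,13,15,17,19,21,23,25,27,29,31): 1⊕0⊕0⊕0⊕1⊕1⊕0⊕0⊕0⊕1⊕0⊕1⊕0⊕1⊕0⊕0 = 0
s2 (pos 2,3,6,7,10,11,14,15,18,19,22,23,26,27,30,31): 1⊕0⊕0⊕0⊕0⊕1⊕1⊕0⊕1⊕1⊕0⊕1⊕1⊕1⊕1⊕0 = 1
s4 (pos 4,5,6,7,12,13,14,15,20,21,22,23,28,29,30,31): 1⊕0⊕0⊕0⊕1⊕0⊕1⊕0⊕1⊕0⊕0⊕1⊕1⊕0⊕1⊕0 = 1
s8 (pos 8,9,10,11,12,13,14,15,24,25,26,27,28,29,30,31): 0⊕1⊕0⊕1⊕1⊕0⊕1⊕0⊕1⊕0⊕1⊕1⊕1⊕0⊕1⊕0 = 1
s16 (pos 16,17,18,19,20,21,22,23,24,25,26,27,28,29,30,31): 1⊕0⊕1⊕1⊕1⊕0⊕0⊕1⊕1⊕0⊕1⊕1⊕1⊕0⊕1⊕0 = 0
Syndrome s16…s1 = 01110 → error at position 14.
Flip position 14: 1101000010110101011100110111010 → 1101000010110001011100110111010
Read data bits from positions 3,5,6,7,9,10,11,12,13,14,15,17,18,19,20,21,22,23,24,25,26,27,28,29,30,31: 00001011000011100110111010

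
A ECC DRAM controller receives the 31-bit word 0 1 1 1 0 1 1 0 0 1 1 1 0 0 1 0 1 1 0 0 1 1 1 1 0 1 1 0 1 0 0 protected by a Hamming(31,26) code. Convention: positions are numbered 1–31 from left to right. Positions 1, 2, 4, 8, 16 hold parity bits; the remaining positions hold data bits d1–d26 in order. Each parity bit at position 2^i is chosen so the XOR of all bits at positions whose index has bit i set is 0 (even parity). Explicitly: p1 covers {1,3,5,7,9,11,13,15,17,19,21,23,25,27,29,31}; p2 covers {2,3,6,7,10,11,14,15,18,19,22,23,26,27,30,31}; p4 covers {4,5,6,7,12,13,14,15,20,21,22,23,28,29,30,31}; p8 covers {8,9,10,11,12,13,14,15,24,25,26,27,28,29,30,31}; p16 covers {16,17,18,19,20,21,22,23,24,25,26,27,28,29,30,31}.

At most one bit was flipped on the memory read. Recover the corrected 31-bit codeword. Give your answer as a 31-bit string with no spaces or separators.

s1 (pos 1,3,5,7,9,11,13,15,17,19,21,23,25,27,29,31): 0⊕1⊕0⊕1⊕0⊕1⊕0⊕1⊕1⊕0⊕1⊕1⊕0⊕1⊕1⊕0 = 1
s2 (pos 2,3,6,7,10,11,14,15,18,19,22,23,26,27,30,31): 1⊕1⊕1⊕1⊕1⊕1⊕0⊕1⊕1⊕0⊕1⊕1⊕1⊕1⊕0⊕0 = 0
s4 (pos 4,5,6,7,12,13,14,15,20,21,22,23,28,29,30,31): 1⊕0⊕1⊕1⊕1⊕0⊕0⊕1⊕0⊕1⊕1⊕1⊕0⊕1⊕0⊕0 = 1
s8 (pos 8,9,10,11,12,13,14,15,24,25,26,27,28,29,30,31): 0⊕0⊕1⊕1⊕1⊕0⊕0⊕1⊕1⊕0⊕1⊕1⊕0⊕1⊕0⊕0 = 0
s16 (pos 16,17,18,19,20,21,22,23,24,25,26,27,28,29,30,31): 0⊕1⊕1⊕0⊕0⊕1⊕1⊕1⊕1⊕0⊕1⊕1⊕0⊕1⊕0⊕0 = 1
Syndrome s16…s1 = 10101 → error at position 21.
Flip position 21: 0111011001110010110011110110100 → 0111011001110010110001110110100

0111011001110010110001110110100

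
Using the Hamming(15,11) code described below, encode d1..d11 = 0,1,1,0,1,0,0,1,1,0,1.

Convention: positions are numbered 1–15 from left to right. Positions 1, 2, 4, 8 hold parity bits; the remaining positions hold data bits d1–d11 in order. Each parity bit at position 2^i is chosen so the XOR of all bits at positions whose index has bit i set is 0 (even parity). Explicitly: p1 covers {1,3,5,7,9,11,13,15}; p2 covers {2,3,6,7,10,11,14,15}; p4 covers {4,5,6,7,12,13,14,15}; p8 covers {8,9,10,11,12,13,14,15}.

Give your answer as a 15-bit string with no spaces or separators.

Place data at non-parity positions: p1 p2 0 p4 1 1 0 p8 1 0 0 1 1 0 1
p1 (pos 1,3,5,7,9,11,13,15): XOR of data positions = 0⊕1⊕0⊕1⊕0⊕1⊕1 = 0
p2 (pos 2,3,6,7,10,11,14,15): XOR of data positions = 0⊕1⊕0⊕0⊕0⊕0⊕1 = 0
p4 (pos 4,5,6,7,12,13,14,15): XOR of data positions = 1⊕1⊕0⊕1⊕1⊕0⊕1 = 1
p8 (pos 8,9,10,11,12,13,14,15): XOR of data positions = 1⊕0⊕0⊕1⊕1⊕0⊕1 = 0
Codeword: 000111001001101

000111001001101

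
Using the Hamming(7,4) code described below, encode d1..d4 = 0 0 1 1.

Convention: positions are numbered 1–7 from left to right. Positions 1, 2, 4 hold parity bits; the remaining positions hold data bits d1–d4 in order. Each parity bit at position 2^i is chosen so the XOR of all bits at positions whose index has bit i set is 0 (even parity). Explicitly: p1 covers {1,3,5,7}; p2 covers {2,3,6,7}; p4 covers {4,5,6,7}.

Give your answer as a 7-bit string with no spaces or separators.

1000011

Place data at non-parity positions: p1 p2 0 p4 0 1 1
p1 (pos 1,3,5,7): XOR of data positions = 0⊕0⊕1 = 1
p2 (pos 2,3,6,7): XOR of data positions = 0⊕1⊕1 = 0
p4 (pos 4,5,6,7): XOR of data positions = 0⊕1⊕1 = 0
Codeword: 1000011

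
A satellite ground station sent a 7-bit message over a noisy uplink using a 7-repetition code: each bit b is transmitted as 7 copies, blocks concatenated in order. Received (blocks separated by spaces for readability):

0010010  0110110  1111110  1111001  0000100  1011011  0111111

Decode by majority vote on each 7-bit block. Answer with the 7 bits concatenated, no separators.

0111011

Block 1 (0010010): 2 ones → 0
Block 2 (0110110): 4 ones → 1
Block 3 (1111110): 6 ones → 1
Block 4 (1111001): 5 ones → 1
Block 5 (0000100): 1 one → 0
Block 6 (1011011): 5 ones → 1
Block 7 (0111111): 6 ones → 1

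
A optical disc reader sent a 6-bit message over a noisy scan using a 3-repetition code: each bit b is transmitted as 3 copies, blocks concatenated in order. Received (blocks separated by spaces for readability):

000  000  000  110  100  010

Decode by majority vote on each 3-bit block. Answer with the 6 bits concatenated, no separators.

000100

Block 1 (000): 0 ones → 0
Block 2 (000): 0 ones → 0
Block 3 (000): 0 ones → 0
Block 4 (110): 2 ones → 1
Block 5 (100): 1 one → 0
Block 6 (010): 1 one → 0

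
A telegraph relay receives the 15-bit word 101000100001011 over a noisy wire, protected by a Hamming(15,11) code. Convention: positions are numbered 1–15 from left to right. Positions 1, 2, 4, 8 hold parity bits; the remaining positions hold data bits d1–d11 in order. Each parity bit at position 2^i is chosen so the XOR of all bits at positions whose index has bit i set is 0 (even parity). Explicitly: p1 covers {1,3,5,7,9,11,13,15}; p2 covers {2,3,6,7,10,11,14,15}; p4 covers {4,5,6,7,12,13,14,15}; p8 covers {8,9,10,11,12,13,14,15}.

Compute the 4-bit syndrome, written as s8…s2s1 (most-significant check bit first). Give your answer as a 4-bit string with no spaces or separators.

s1 (pos 1,3,5,7,9,11,13,15): 1⊕1⊕0⊕1⊕0⊕0⊕0⊕1 = 0
s2 (pos 2,3,6,7,10,11,14,15): 0⊕1⊕0⊕1⊕0⊕0⊕1⊕1 = 0
s4 (pos 4,5,6,7,12,13,14,15): 0⊕0⊕0⊕1⊕1⊕0⊕1⊕1 = 0
s8 (pos 8,9,10,11,12,13,14,15): 0⊕0⊕0⊕0⊕1⊕0⊕1⊕1 = 1
Syndrome s8…s1 = 1000 → error at position 8.

1000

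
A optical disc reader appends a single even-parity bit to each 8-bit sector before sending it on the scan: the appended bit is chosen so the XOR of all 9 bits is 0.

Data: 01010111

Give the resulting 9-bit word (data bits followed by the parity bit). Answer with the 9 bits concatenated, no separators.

010101111

XOR of the 8 data bits: 0⊕1⊕0⊕1⊕0⊕1⊕1⊕1 = 1
Parity bit = 1 (so all 9 bits XOR to 0).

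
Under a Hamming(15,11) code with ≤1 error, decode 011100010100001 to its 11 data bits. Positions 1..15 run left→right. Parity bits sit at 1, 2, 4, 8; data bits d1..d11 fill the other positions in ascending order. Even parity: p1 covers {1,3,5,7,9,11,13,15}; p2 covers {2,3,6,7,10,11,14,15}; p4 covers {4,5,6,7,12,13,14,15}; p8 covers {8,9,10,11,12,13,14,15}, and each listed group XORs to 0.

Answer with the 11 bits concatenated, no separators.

s1 (pos 1,3,5,7,9,11,13,15): 0⊕1⊕0⊕0⊕0⊕0⊕0⊕1 = 0
s2 (pos 2,3,6,7,10,11,14,15): 1⊕1⊕0⊕0⊕1⊕0⊕0⊕1 = 0
s4 (pos 4,5,6,7,12,13,14,15): 1⊕0⊕0⊕0⊕0⊕0⊕0⊕1 = 0
s8 (pos 8,9,10,11,12,13,14,15): 1⊕0⊕1⊕0⊕0⊕0⊕0⊕1 = 1
Syndrome s8…s1 = 1000 → error at position 8.
Flip position 8: 011100010100001 → 011100000100001
Read data bits from positions 3,5,6,7,9,10,11,12,13,14,15: 10000100001

10000100001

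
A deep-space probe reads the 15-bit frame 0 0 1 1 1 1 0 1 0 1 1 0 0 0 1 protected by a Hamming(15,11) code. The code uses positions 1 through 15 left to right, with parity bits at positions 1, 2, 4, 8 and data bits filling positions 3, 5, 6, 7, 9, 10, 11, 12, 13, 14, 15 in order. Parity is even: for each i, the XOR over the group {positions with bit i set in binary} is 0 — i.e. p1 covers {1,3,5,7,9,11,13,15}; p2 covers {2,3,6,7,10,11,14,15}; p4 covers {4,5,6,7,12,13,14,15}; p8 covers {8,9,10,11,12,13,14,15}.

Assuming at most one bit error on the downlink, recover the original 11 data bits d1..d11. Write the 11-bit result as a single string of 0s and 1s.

11100110001

s1 (pos 1,3,5,7,9,11,13,15): 0⊕1⊕1⊕0⊕0⊕1⊕0⊕1 = 0
s2 (pos 2,3,6,7,10,11,14,15): 0⊕1⊕1⊕0⊕1⊕1⊕0⊕1 = 1
s4 (pos 4,5,6,7,12,13,14,15): 1⊕1⊕1⊕0⊕0⊕0⊕0⊕1 = 0
s8 (pos 8,9,10,11,12,13,14,15): 1⊕0⊕1⊕1⊕0⊕0⊕0⊕1 = 0
Syndrome s8…s1 = 0010 → error at position 2.
Flip position 2: 001111010110001 → 011111010110001
Read data bits from positions 3,5,6,7,9,10,11,12,13,14,15: 11100110001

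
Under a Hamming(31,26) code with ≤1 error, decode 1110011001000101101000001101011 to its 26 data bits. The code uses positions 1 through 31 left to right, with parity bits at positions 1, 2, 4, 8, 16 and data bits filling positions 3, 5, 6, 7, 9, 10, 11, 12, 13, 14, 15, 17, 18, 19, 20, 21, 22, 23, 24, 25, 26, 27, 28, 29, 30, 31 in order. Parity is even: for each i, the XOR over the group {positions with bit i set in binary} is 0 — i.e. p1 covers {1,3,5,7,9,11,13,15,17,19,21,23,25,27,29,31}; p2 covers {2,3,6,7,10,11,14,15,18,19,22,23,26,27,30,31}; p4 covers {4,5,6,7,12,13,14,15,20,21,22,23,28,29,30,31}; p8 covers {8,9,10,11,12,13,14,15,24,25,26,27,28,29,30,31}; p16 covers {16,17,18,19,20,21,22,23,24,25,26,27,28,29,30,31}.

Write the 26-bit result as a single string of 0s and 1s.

s1 (pos 1,3,5,7,9,11,13,15,17,19,21,23,25,27,29,31): 1⊕1⊕0⊕1⊕0⊕0⊕0⊕0⊕1⊕1⊕0⊕0⊕1⊕0⊕0⊕1 = 1
s2 (pos 2,3,6,7,10,11,14,15,18,19,22,23,26,27,30,31): 1⊕1⊕1⊕1⊕1⊕0⊕1⊕0⊕0⊕1⊕0⊕0⊕1⊕0⊕1⊕1 = 0
s4 (pos 4,5,6,7,12,13,14,15,20,21,22,23,28,29,30,31): 0⊕0⊕1⊕1⊕0⊕0⊕1⊕0⊕0⊕0⊕0⊕0⊕1⊕0⊕1⊕1 = 0
s8 (pos 8,9,10,11,12,13,14,15,24,25,26,27,28,29,30,31): 0⊕0⊕1⊕0⊕0⊕0⊕1⊕0⊕0⊕1⊕1⊕0⊕1⊕0⊕1⊕1 = 1
s16 (pos 16,17,18,19,20,21,22,23,24,25,26,27,28,29,30,31): 1⊕1⊕0⊕1⊕0⊕0⊕0⊕0⊕0⊕1⊕1⊕0⊕1⊕0⊕1⊕1 = 0
Syndrome s16…s1 = 01001 → error at position 9.
Flip position 9: 1110011001000101101000001101011 → 1110011011000101101000001101011
Read data bits from positions 3,5,6,7,9,10,11,12,13,14,15,17,18,19,20,21,22,23,24,25,26,27,28,29,30,31: 10111100010101000001101011

10111100010101000001101011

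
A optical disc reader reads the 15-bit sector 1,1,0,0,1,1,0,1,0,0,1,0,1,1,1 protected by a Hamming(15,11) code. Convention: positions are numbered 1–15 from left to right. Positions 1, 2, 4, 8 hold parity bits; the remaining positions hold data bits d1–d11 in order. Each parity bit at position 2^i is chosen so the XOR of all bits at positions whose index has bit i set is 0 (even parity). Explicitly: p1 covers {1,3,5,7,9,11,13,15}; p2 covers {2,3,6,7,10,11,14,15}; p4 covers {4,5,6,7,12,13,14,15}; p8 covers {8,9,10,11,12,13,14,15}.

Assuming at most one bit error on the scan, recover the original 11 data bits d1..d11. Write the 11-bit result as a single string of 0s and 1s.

01100010110

s1 (pos 1,3,5,7,9,11,13,15): 1⊕0⊕1⊕0⊕0⊕1⊕1⊕1 = 1
s2 (pos 2,3,6,7,10,11,14,15): 1⊕0⊕1⊕0⊕0⊕1⊕1⊕1 = 1
s4 (pos 4,5,6,7,12,13,14,15): 0⊕1⊕1⊕0⊕0⊕1⊕1⊕1 = 1
s8 (pos 8,9,10,11,12,13,14,15): 1⊕0⊕0⊕1⊕0⊕1⊕1⊕1 = 1
Syndrome s8…s1 = 1111 → error at position 15.
Flip position 15: 110011010010111 → 110011010010110
Read data bits from positions 3,5,6,7,9,10,11,12,13,14,15: 01100010110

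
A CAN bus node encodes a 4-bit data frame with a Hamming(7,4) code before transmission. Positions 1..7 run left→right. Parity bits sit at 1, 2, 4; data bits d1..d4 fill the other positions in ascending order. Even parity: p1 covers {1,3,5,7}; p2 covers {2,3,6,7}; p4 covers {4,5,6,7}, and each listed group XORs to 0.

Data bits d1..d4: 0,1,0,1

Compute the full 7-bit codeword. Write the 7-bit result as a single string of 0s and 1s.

0100101

Place data at non-parity positions: p1 p2 0 p4 1 0 1
p1 (pos 1,3,5,7): XOR of data positions = 0⊕1⊕1 = 0
p2 (pos 2,3,6,7): XOR of data positions = 0⊕0⊕1 = 1
p4 (pos 4,5,6,7): XOR of data positions = 1⊕0⊕1 = 0
Codeword: 0100101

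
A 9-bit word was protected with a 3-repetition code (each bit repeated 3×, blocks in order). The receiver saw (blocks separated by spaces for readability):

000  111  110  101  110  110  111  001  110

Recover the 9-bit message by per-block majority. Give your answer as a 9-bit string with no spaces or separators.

011111101

Block 1 (000): 0 ones → 0
Block 2 (111): 3 ones → 1
Block 3 (110): 2 ones → 1
Block 4 (101): 2 ones → 1
Block 5 (110): 2 ones → 1
Block 6 (110): 2 ones → 1
Block 7 (111): 3 ones → 1
Block 8 (001): 1 one → 0
Block 9 (110): 2 ones → 1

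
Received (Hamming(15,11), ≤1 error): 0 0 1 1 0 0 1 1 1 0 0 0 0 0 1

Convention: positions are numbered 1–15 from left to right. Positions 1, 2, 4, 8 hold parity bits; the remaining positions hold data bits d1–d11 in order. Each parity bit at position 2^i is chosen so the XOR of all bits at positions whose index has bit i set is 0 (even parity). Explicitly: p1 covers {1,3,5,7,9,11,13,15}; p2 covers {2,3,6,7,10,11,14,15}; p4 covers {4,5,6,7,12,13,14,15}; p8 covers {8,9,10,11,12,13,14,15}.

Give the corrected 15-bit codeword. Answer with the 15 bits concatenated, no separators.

s1 (pos 1,3,5,7,9,11,13,15): 0⊕1⊕0⊕1⊕1⊕0⊕0⊕1 = 0
s2 (pos 2,3,6,7,10,11,14,15): 0⊕1⊕0⊕1⊕0⊕0⊕0⊕1 = 1
s4 (pos 4,5,6,7,12,13,14,15): 1⊕0⊕0⊕1⊕0⊕0⊕0⊕1 = 1
s8 (pos 8,9,10,11,12,13,14,15): 1⊕1⊕0⊕0⊕0⊕0⊕0⊕1 = 1
Syndrome s8…s1 = 1110 → error at position 14.
Flip position 14: 001100111000001 → 001100111000011

001100111000011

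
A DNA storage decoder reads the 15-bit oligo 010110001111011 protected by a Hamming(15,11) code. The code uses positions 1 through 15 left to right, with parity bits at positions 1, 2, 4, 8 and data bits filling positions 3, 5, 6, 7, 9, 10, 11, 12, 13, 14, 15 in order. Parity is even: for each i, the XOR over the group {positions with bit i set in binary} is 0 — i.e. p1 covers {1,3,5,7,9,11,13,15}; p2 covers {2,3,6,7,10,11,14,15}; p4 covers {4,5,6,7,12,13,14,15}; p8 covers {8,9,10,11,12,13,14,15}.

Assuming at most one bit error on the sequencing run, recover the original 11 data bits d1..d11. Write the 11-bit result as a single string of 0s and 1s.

s1 (pos 1,3,5,7,9,11,13,15): 0⊕0⊕1⊕0⊕1⊕1⊕0⊕1 = 0
s2 (pos 2,3,6,7,10,11,14,15): 1⊕0⊕0⊕0⊕1⊕1⊕1⊕1 = 1
s4 (pos 4,5,6,7,12,13,14,15): 1⊕1⊕0⊕0⊕1⊕0⊕1⊕1 = 1
s8 (pos 8,9,10,11,12,13,14,15): 0⊕1⊕1⊕1⊕1⊕0⊕1⊕1 = 0
Syndrome s8…s1 = 0110 → error at position 6.
Flip position 6: 010110001111011 → 010111001111011
Read data bits from positions 3,5,6,7,9,10,11,12,13,14,15: 01101111011

01101111011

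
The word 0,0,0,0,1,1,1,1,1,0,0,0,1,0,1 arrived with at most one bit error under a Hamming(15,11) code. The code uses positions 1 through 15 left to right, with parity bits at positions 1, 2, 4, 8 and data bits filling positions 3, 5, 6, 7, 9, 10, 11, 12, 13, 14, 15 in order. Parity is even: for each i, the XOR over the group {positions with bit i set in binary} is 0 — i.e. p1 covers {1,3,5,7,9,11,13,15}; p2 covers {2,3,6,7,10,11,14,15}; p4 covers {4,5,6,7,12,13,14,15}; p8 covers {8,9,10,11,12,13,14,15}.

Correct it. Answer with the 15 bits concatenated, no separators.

s1 (pos 1,3,5,7,9,11,13,15): 0⊕0⊕1⊕1⊕1⊕0⊕1⊕1 = 1
s2 (pos 2,3,6,7,10,11,14,15): 0⊕0⊕1⊕1⊕0⊕0⊕0⊕1 = 1
s4 (pos 4,5,6,7,12,13,14,15): 0⊕1⊕1⊕1⊕0⊕1⊕0⊕1 = 1
s8 (pos 8,9,10,11,12,13,14,15): 1⊕1⊕0⊕0⊕0⊕1⊕0⊕1 = 0
Syndrome s8…s1 = 0111 → error at position 7.
Flip position 7: 000011111000101 → 000011011000101

000011011000101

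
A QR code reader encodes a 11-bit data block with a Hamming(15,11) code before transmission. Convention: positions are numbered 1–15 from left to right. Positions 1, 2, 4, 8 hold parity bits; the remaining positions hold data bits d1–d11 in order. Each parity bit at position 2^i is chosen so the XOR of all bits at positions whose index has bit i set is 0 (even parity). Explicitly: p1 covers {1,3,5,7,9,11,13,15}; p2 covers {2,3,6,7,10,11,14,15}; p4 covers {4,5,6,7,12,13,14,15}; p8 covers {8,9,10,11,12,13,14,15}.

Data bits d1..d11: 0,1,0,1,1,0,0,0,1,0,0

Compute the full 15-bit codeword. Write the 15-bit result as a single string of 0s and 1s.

010110101000100

Place data at non-parity positions: p1 p2 0 p4 1 0 1 p8 1 0 0 0 1 0 0
p1 (pos 1,3,5,7,9,11,13,15): XOR of data positions = 0⊕1⊕1⊕1⊕0⊕1⊕0 = 0
p2 (pos 2,3,6,7,10,11,14,15): XOR of data positions = 0⊕0⊕1⊕0⊕0⊕0⊕0 = 1
p4 (pos 4,5,6,7,12,13,14,15): XOR of data positions = 1⊕0⊕1⊕0⊕1⊕0⊕0 = 1
p8 (pos 8,9,10,11,12,13,14,15): XOR of data positions = 1⊕0⊕0⊕0⊕1⊕0⊕0 = 0
Codeword: 010110101000100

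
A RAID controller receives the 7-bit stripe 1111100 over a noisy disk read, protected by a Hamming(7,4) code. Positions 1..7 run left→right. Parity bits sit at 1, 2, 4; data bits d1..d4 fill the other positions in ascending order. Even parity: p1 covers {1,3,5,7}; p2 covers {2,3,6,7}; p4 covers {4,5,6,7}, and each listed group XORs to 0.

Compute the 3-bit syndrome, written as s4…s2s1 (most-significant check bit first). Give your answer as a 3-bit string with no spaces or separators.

001

s1 (pos 1,3,5,7): 1⊕1⊕1⊕0 = 1
s2 (pos 2,3,6,7): 1⊕1⊕0⊕0 = 0
s4 (pos 4,5,6,7): 1⊕1⊕0⊕0 = 0
Syndrome s4…s1 = 001 → error at position 1.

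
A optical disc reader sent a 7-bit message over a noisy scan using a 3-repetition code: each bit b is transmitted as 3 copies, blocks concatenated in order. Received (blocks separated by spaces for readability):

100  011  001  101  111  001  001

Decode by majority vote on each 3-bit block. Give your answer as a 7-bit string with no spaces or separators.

0101100

Block 1 (100): 1 one → 0
Block 2 (011): 2 ones → 1
Block 3 (001): 1 one → 0
Block 4 (101): 2 ones → 1
Block 5 (111): 3 ones → 1
Block 6 (001): 1 one → 0
Block 7 (001): 1 one → 0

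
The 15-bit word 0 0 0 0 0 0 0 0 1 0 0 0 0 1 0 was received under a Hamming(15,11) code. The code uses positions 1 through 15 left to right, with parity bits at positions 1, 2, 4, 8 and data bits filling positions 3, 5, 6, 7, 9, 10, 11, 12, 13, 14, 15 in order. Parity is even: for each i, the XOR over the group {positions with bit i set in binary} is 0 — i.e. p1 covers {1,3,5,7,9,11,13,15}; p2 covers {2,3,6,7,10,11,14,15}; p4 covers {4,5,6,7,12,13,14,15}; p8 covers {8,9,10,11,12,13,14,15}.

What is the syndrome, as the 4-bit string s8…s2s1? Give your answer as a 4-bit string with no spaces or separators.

0111

s1 (pos 1,3,5,7,9,11,13,15): 0⊕0⊕0⊕0⊕1⊕0⊕0⊕0 = 1
s2 (pos 2,3,6,7,10,11,14,15): 0⊕0⊕0⊕0⊕0⊕0⊕1⊕0 = 1
s4 (pos 4,5,6,7,12,13,14,15): 0⊕0⊕0⊕0⊕0⊕0⊕1⊕0 = 1
s8 (pos 8,9,10,11,12,13,14,15): 0⊕1⊕0⊕0⊕0⊕0⊕1⊕0 = 0
Syndrome s8…s1 = 0111 → error at position 7.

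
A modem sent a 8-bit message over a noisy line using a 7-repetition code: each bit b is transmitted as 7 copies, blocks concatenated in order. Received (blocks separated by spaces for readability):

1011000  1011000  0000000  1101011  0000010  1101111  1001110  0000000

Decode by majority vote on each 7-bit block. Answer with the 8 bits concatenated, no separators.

Block 1 (1011000): 3 ones → 0
Block 2 (1011000): 3 ones → 0
Block 3 (0000000): 0 ones → 0
Block 4 (1101011): 5 ones → 1
Block 5 (0000010): 1 one → 0
Block 6 (1101111): 6 ones → 1
Block 7 (1001110): 4 ones → 1
Block 8 (0000000): 0 ones → 0

00010110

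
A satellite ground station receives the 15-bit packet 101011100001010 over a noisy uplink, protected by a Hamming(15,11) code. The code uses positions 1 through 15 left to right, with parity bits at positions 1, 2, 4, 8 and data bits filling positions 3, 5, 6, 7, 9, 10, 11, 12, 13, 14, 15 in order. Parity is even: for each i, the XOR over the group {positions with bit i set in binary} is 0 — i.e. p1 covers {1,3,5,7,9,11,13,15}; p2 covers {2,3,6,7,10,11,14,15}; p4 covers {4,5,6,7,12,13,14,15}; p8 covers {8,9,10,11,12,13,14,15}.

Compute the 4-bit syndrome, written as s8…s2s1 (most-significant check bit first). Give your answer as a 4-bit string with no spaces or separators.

0100

s1 (pos 1,3,5,7,9,11,13,15): 1⊕1⊕1⊕1⊕0⊕0⊕0⊕0 = 0
s2 (pos 2,3,6,7,10,11,14,15): 0⊕1⊕1⊕1⊕0⊕0⊕1⊕0 = 0
s4 (pos 4,5,6,7,12,13,14,15): 0⊕1⊕1⊕1⊕1⊕0⊕1⊕0 = 1
s8 (pos 8,9,10,11,12,13,14,15): 0⊕0⊕0⊕0⊕1⊕0⊕1⊕0 = 0
Syndrome s8…s1 = 0100 → error at position 4.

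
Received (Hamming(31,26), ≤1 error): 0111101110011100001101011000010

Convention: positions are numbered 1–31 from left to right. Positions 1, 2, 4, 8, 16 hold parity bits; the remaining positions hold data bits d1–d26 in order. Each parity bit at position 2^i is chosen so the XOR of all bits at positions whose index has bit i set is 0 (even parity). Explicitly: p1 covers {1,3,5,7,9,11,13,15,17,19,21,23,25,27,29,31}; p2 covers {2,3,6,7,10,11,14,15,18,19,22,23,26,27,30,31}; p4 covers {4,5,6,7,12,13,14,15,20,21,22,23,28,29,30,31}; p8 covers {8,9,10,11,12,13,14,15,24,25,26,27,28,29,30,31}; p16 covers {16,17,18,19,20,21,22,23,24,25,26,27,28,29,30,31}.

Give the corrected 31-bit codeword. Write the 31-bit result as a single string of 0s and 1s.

s1 (pos 1,3,5,7,9,11,13,15,17,19,21,23,25,27,29,31): 0⊕1⊕1⊕1⊕1⊕0⊕1⊕0⊕0⊕1⊕0⊕0⊕1⊕0⊕0⊕0 = 1
s2 (pos 2,3,6,7,10,11,14,15,18,19,22,23,26,27,30,31): 1⊕1⊕0⊕1⊕0⊕0⊕1⊕0⊕0⊕1⊕1⊕0⊕0⊕0⊕1⊕0 = 1
s4 (pos 4,5,6,7,12,13,14,15,20,21,22,23,28,29,30,31): 1⊕1⊕0⊕1⊕1⊕1⊕1⊕0⊕1⊕0⊕1⊕0⊕0⊕0⊕1⊕0 = 1
s8 (pos 8,9,10,11,12,13,14,15,24,25,26,27,28,29,30,31): 1⊕1⊕0⊕0⊕1⊕1⊕1⊕0⊕1⊕1⊕0⊕0⊕0⊕0⊕1⊕0 = 0
s16 (pos 16,17,18,19,20,21,22,23,24,25,26,27,28,29,30,31): 0⊕0⊕0⊕1⊕1⊕0⊕1⊕0⊕1⊕1⊕0⊕0⊕0⊕0⊕1⊕0 = 0
Syndrome s16…s1 = 00111 → error at position 7.
Flip position 7: 0111101110011100001101011000010 → 0111100110011100001101011000010

0111100110011100001101011000010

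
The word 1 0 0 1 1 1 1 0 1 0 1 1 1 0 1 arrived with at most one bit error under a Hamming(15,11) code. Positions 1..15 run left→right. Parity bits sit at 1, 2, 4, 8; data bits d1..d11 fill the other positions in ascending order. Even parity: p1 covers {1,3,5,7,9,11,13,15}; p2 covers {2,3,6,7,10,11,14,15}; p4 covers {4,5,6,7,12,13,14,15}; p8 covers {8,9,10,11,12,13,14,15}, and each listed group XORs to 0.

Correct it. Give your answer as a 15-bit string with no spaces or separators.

s1 (pos 1,3,5,7,9,11,13,15): 1⊕0⊕1⊕1⊕1⊕1⊕1⊕1 = 1
s2 (pos 2,3,6,7,10,11,14,15): 0⊕0⊕1⊕1⊕0⊕1⊕0⊕1 = 0
s4 (pos 4,5,6,7,12,13,14,15): 1⊕1⊕1⊕1⊕1⊕1⊕0⊕1 = 1
s8 (pos 8,9,10,11,12,13,14,15): 0⊕1⊕0⊕1⊕1⊕1⊕0⊕1 = 1
Syndrome s8…s1 = 1101 → error at position 13.
Flip position 13: 100111101011101 → 100111101011001

100111101011001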